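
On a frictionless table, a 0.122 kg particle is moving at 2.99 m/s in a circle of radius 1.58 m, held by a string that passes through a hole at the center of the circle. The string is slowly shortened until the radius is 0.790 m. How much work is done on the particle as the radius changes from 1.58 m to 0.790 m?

The only horizontal force on the mass is along the cord (radial), so it exerts no torque about the hole and angular momentum m v r is conserved.
v₂ = v₁ r₁ / r₂ = (2.99)(1.58) / (0.790) = 5.980 m/s.
W = ΔKE = ½m(v₂² − v₁²) = 1.636 J.

W ≈ 1.64 J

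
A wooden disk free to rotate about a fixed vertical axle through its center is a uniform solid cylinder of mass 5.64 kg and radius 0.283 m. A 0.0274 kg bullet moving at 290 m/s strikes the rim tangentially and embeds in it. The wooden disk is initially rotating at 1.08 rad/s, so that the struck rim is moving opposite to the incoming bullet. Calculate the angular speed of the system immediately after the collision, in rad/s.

About the axle the impulsive forces during the collision are internal, so angular momentum about that axis is conserved.
I_p = ½(5.64)(0.283)² = 0.2259 kg·m². Taking the sense of the bullet's angular momentum as positive, L_{bullet} = m v R = (0.0274)(290)(0.283) = 2.249 kg·m²/s.
L_i = −I_p ω_p + m v R = −(0.2259)(1.08) + 2.249 = 2.005 kg·m²/s.
After sticking, I_f = I_p + m R² = 0.2259 + (0.0274)(0.283)² = 0.2280 kg·m².
ω_f = L_i / I_f = 2.005 / 0.2280 = 8.791 rad/s.

|ω_f| ≈ 8.79 rad/s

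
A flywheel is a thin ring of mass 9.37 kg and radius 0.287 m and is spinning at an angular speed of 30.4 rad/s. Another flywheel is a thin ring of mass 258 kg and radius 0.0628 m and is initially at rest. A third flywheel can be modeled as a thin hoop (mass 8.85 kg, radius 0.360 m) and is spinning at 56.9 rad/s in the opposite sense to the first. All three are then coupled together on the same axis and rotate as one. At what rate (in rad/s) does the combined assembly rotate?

|ω_f| ≈ 14.2 rad/s

The coupling torques are internal; angular momentum about the shared axis is conserved.
Moments of inertia: I_A = (9.37)(0.287)² = 0.7718 kg·m²; I_B = (258)(0.0628)² = 1.018 kg·m²; I_C = (8.85)(0.360)² = 1.147 kg·m².
Taking A's sense as positive: L = (0.7718)(30.4) − (1.147)(56.9) = -41.80 kg·m²·rad/s.
Combined I = 0.7718 + 1.018 + 1.147 = 2.936 kg·m².
ω_f = L / I = -41.80 / 2.936 = -14.24 rad/s.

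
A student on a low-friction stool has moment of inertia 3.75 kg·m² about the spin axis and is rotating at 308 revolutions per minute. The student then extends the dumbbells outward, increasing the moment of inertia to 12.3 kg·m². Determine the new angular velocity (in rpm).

ω₂ ≈ 93.9 rpm

With no external torque about the axis, L is conserved: I₁ω₁ = I₂ω₂.
ω₂ = I₁ω₁ / I₂ = (3.750)(308 rpm) / (12.30) = 93.90 rpm.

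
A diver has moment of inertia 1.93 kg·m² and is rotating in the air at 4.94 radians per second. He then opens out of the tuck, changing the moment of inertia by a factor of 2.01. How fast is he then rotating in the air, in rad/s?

ω₂ ≈ 2.46 rad/s

No external torque acts about the spin axis, so angular momentum is conserved.
I₂ = 2.01 × 1.93 = 3.879 kg·m².
ω₂ = I₁ω₁ / I₂ = (1.930)(4.94 rad/s) / (3.879) = 2.458 rad/s.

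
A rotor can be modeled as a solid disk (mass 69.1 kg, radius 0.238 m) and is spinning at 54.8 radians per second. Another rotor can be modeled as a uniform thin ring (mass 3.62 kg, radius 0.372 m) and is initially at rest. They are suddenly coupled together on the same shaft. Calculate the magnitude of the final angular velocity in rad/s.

The coupling torques are internal; angular momentum about the shared axis is conserved.
Moments of inertia: I_A = ½(69.1)(0.238)² = 1.957 kg·m²; I_B = (3.62)(0.372)² = 0.5010 kg·m².
Taking A's sense as positive: L = (1.957)(54.8) = 107.2 kg·m²·rad/s.
Combined I = 1.957 + 0.5010 = 2.458 kg·m².
ω_f = L / I = 107.2 / 2.458 = 43.63 rad/s.

|ω_f| ≈ 43.6 rad/s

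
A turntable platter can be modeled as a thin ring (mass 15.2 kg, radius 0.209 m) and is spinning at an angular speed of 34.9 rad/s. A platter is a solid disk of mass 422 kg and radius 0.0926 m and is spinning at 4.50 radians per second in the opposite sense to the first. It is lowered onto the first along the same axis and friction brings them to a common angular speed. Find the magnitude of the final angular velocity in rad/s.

|ω_f| ≈ 6.08 rad/s

The coupling torques are internal; angular momentum about the shared axis is conserved.
Moments of inertia: I_A = (15.2)(0.209)² = 0.6640 kg·m²; I_B = ½(422)(0.0926)² = 1.809 kg·m².
Taking A's sense as positive: L = (0.6640)(34.9) − (1.809)(4.50) = 15.03 kg·m²·rad/s.
Combined I = 0.6640 + 1.809 = 2.473 kg·m².
ω_f = L / I = 15.03 / 2.473 = 6.077 rad/s.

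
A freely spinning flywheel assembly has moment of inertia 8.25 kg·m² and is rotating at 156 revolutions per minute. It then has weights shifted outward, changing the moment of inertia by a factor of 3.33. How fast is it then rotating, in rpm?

With no external torque about the axis, L is conserved: I₁ω₁ = I₂ω₂.
I₂ = 3.33 × 8.25 = 27.47 kg·m².
ω₂ = I₁ω₁ / I₂ = (8.250)(156 rpm) / (27.47) = 46.85 rpm.

ω₂ ≈ 46.8 rpm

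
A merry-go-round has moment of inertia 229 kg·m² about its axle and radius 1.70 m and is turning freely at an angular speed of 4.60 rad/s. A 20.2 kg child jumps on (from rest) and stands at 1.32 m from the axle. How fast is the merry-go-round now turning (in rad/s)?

The added mass arrives with no angular momentum about the axle, and any external torque about the axle is negligible, so the system's angular momentum is conserved.
Added inertia Σmr² = (20.2)(1.32)² = 35.20 kg·m²; I_f = 229.0 + 35.20 = 264.2 kg·m².
ω_f = I_p ω_i / I_f = (229.0)(4.60) / 264.2 = 3.987 rad/s.

ω_f ≈ 3.99 rad/s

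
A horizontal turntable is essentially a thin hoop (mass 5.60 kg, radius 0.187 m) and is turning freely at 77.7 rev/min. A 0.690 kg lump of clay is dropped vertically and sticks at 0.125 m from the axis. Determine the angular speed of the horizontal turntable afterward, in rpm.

ω_f ≈ 73.6 rpm

No external torque acts about the axis; L_before = L_after.
I_p = (5.60)(0.187)² = 0.1958 kg·m².
Added inertia Σmr² = (0.690)(0.125)² = 0.01078 kg·m²; I_f = 0.1958 + 0.01078 = 0.2066 kg·m².
ω_f = I_p ω_i / I_f = (0.1958)(77.7) / 0.2066 = 73.65 rpm.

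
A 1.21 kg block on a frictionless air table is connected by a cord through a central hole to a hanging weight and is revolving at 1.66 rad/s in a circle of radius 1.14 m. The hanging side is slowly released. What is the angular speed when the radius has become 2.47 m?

The constraining force is radial, so m r² ω about the center is conserved.
ω₂ = ω₁ (r₁/r₂)² = (1.66)(1.14/2.47)² = 0.3536 rad/s.

ω₂ ≈ 0.354 rad/s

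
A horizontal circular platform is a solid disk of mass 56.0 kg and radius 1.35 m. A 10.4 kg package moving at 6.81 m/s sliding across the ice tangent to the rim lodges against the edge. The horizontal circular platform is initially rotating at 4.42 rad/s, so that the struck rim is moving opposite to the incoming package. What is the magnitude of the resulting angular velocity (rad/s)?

|ω_f| ≈ 1.86 rad/s

The axle reaction passes through the central axle and exerts no torque about it; angular momentum about the central axle is conserved through the impact.
I_p = ½(56.0)(1.35)² = 51.03 kg·m². Taking the sense of the package's angular momentum as positive, L_{package} = m v R = (10.4)(6.81)(1.35) = 95.61 kg·m²/s.
L_i = −I_p ω_p + m v R = −(51.03)(4.42) + 95.61 = -129.9 kg·m²/s.
After sticking, I_f = I_p + m R² = 51.03 + (10.4)(1.35)² = 69.98 kg·m².
ω_f = L_i / I_f = -129.9 / 69.98 = -1.857 rad/s.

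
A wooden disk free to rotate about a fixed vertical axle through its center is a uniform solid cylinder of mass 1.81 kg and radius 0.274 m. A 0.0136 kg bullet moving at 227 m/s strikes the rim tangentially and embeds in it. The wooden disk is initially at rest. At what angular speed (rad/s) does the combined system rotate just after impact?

|ω_f| ≈ 12.3 rad/s

About the axle the impulsive forces during the collision are internal, so angular momentum about that axis is conserved.
I_p = ½(1.81)(0.274)² = 0.06794 kg·m². Taking the sense of the bullet's angular momentum as positive, L_{bullet} = m v R = (0.0136)(227)(0.274) = 0.8459 kg·m²/s.
L_i = 0 + 0.8459 = 0.8459 kg·m²/s.
After sticking, I_f = I_p + m R² = 0.06794 + (0.0136)(0.274)² = 0.06896 kg·m².
ω_f = L_i / I_f = 0.8459 / 0.06896 = 12.27 rad/s.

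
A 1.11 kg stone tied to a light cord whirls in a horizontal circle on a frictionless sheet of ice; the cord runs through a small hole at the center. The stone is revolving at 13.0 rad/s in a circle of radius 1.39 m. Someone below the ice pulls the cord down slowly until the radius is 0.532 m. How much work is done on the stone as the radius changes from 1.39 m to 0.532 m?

The constraining force is radial, so m r² ω about the center is conserved.
ω₂ = ω₁ (r₁/r₂)² = (13.0)(1.39/0.532)² = 88.75 rad/s.
W = ΔKE = ½m(v₂² − v₁²) = 1056 J.

W ≈ 1060 J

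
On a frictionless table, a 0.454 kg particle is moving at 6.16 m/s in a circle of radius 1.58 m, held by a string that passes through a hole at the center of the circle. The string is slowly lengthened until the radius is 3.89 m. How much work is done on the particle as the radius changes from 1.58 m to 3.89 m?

W ≈ -7.19 J

Central (radial) force ⇒ zero torque about the center ⇒ m v r is constant.
v₂ = v₁ r₁ / r₂ = (6.16)(1.58) / (3.89) = 2.502 m/s.
W = ΔKE = ½m(v₂² − v₁²) = -7.193 J.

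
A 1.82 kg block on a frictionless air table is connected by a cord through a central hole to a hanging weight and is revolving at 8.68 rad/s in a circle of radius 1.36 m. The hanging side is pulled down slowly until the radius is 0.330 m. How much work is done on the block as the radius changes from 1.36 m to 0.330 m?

W ≈ 2030 J

No torque about the axis ⇒ m r₁² ω₁ = m r₂² ω₂.
ω₂ = ω₁ (r₁/r₂)² = (8.68)(1.36/0.330)² = 147.4 rad/s.
W = ΔKE = ½m(v₂² − v₁²) = 2027 J.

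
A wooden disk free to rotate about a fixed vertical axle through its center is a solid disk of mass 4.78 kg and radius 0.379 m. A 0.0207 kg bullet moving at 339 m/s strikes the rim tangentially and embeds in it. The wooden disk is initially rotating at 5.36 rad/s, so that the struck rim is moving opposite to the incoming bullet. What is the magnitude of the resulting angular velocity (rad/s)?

|ω_f| ≈ 2.37 rad/s

The axle reaction passes through the axle and exerts no torque about it; angular momentum about the axle is conserved through the impact.
I_p = ½(4.78)(0.379)² = 0.3433 kg·m². Taking the sense of the bullet's angular momentum as positive, L_{bullet} = m v R = (0.0207)(339)(0.379) = 2.660 kg·m²/s.
L_i = −I_p ω_p + m v R = −(0.3433)(5.36) + 2.660 = 0.8195 kg·m²/s.
After sticking, I_f = I_p + m R² = 0.3433 + (0.0207)(0.379)² = 0.3463 kg·m².
ω_f = L_i / I_f = 0.8195 / 0.3463 = 2.366 rad/s.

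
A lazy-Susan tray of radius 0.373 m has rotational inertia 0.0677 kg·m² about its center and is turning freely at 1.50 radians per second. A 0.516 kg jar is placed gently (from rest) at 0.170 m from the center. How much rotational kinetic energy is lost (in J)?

The added mass arrives with no angular momentum about the center, and any external torque about the center is negligible, so the system's angular momentum is conserved.
Added inertia Σmr² = (0.516)(0.170)² = 0.01491 kg·m²; I_f = 0.06770 + 0.01491 = 0.08261 kg·m².
ω_f = I_p ω_i / I_f = (0.06770)(1.50) / 0.08261 = 1.229 rad/s.
KE_i = ½(0.06770)(1.500 rad/s)² = 0.07616 J; KE_f = ½(0.08261)(1.229)² = 0.06241 J.

energy lost ≈ 0.0137 J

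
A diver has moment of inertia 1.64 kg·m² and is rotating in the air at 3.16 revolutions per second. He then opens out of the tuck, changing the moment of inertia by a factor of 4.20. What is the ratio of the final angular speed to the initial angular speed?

With no external torque about the axis, L is conserved: I₁ω₁ = I₂ω₂.
I₂ = 4.20 × 1.64 = 6.888 kg·m².
ω₂/ω₁ = I₁/I₂ = 1.640 / 6.888 = 0.2381.

ω₂/ω₁ ≈ 0.238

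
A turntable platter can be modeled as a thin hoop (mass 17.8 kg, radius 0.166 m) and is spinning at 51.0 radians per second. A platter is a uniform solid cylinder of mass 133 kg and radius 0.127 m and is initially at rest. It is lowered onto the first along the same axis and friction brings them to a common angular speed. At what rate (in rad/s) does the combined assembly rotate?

|ω_f| ≈ 16.0 rad/s

No external torque acts about the common axis, so total angular momentum is conserved.
Moments of inertia: I_A = (17.8)(0.166)² = 0.4905 kg·m²; I_B = ½(133)(0.127)² = 1.073 kg·m².
Taking A's sense as positive: L = (0.4905)(51.0) = 25.02 kg·m²·rad/s.
Combined I = 0.4905 + 1.073 = 1.563 kg·m².
ω_f = L / I = 25.02 / 1.563 = 16.00 rad/s.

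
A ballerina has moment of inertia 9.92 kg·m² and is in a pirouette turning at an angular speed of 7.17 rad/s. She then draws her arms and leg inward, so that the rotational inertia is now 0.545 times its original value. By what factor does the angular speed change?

No external torque acts about the spin axis, so angular momentum is conserved.
I₂ = 0.545 × 9.92 = 5.406 kg·m².
ω₂/ω₁ = I₁/I₂ = 9.920 / 5.406 = 1.835.

ω₂/ω₁ ≈ 1.83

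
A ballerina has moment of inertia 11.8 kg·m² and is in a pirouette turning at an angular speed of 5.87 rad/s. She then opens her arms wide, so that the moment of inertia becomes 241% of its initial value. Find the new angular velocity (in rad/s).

Angular momentum about the spin axis is conserved since the torque about it is zero.
I₂ = 2.41 × 11.8 = 28.44 kg·m².
ω₂ = I₁ω₁ / I₂ = (11.80)(5.87 rad/s) / (28.44) = 2.436 rad/s.

ω₂ ≈ 2.44 rad/s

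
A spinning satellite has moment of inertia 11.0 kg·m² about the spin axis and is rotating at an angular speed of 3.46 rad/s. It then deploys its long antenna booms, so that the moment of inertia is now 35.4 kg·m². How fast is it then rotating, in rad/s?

ω₂ ≈ 1.08 rad/s

Angular momentum about the spin axis is conserved since the torque about it is zero.
ω₂ = I₁ω₁ / I₂ = (11.00)(3.46 rad/s) / (35.40) = 1.075 rad/s.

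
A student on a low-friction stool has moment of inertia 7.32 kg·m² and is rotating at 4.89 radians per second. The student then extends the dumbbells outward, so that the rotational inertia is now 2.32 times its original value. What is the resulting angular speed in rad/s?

No external torque acts about the spin axis, so angular momentum is conserved.
I₂ = 2.32 × 7.32 = 16.98 kg·m².
ω₂ = I₁ω₁ / I₂ = (7.320)(4.89 rad/s) / (16.98) = 2.108 rad/s.

ω₂ ≈ 2.11 rad/s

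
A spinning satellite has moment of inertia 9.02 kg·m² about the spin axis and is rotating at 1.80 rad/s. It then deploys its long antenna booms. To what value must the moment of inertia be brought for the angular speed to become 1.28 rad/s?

With no external torque about the axis, L is conserved: I₁ω₁ = I₂ω₂.
I₂ = I₁ω₁ / ω₂ = (9.02)(1.80) / (1.28) = 12.68 kg·m².

I₂ ≈ 12.7 kg·m²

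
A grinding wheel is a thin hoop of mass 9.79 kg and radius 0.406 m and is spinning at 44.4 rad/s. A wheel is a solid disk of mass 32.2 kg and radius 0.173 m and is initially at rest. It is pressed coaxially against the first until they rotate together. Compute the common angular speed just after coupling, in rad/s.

|ω_f| ≈ 34.2 rad/s

The coupling torques are internal; angular momentum about the shared axis is conserved.
Moments of inertia: I_A = (9.79)(0.406)² = 1.614 kg·m²; I_B = ½(32.2)(0.173)² = 0.4819 kg·m².
Taking A's sense as positive: L = (1.614)(44.4) = 71.65 kg·m²·rad/s.
Combined I = 1.614 + 0.4819 = 2.096 kg·m².
ω_f = L / I = 71.65 / 2.096 = 34.19 rad/s.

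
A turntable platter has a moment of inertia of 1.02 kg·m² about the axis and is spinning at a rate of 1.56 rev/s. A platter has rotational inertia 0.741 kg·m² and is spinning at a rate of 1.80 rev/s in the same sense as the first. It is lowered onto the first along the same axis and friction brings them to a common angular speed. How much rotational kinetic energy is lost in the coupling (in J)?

No external torque acts about the common axis, so total angular momentum is conserved.
Taking A's sense as positive: L = (1.020)(1.56) + (0.7410)(1.80) = 2.925 kg·m²·rev/s.
Combined I = 1.020 + 0.7410 = 1.761 kg·m².
ω_f = L / I = 2.925 / 1.761 = 1.661 rev/s.
KE_i = ½ΣIω² = 96.39 J; KE_f = ½(1.761)(10.44)² = 95.90 J.

ΔKE lost ≈ 0.488 J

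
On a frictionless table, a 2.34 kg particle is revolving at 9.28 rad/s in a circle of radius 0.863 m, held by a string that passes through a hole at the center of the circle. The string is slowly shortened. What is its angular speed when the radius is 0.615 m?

No torque about the axis ⇒ m r₁² ω₁ = m r₂² ω₂.
ω₂ = ω₁ (r₁/r₂)² = (9.28)(0.863/0.615)² = 18.27 rad/s.

ω₂ ≈ 18.3 rad/s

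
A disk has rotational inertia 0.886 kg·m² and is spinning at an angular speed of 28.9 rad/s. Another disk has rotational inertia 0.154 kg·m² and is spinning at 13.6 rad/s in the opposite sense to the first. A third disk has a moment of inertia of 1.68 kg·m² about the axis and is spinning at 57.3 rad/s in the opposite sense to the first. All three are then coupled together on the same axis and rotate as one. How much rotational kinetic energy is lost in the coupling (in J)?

The coupling torques are internal; angular momentum about the shared axis is conserved.
Taking A's sense as positive: L = (0.8860)(28.9) − (0.1540)(13.6) − (1.680)(57.3) = -72.75 kg·m²·rad/s.
Combined I = 0.8860 + 0.1540 + 1.680 = 2.720 kg·m².
ω_f = L / I = -72.75 / 2.720 = -26.75 rad/s.
KE_i = ½ΣIω² = 3142 J; KE_f = ½(2.720)(26.75)² = 973.0 J.

ΔKE lost ≈ 2170 J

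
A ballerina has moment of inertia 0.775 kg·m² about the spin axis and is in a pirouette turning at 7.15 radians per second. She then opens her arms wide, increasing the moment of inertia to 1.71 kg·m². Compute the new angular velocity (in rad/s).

ω₂ ≈ 3.24 rad/s

With no external torque about the axis, L is conserved: I₁ω₁ = I₂ω₂.
ω₂ = I₁ω₁ / I₂ = (0.7750)(7.15 rad/s) / (1.710) = 3.240 rad/s.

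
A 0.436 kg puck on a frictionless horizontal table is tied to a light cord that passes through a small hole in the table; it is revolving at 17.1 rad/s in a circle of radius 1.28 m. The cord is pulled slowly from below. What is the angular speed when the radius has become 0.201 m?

The constraining force is radial, so m r² ω about the center is conserved.
ω₂ = ω₁ (r₁/r₂)² = (17.1)(1.28/0.201)² = 693.5 rad/s.

ω₂ ≈ 693 rad/s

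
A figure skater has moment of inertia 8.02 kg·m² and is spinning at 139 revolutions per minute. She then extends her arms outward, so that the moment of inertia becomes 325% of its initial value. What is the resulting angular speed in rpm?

With no external torque about the axis, L is conserved: I₁ω₁ = I₂ω₂.
I₂ = 3.25 × 8.02 = 26.06 kg·m².
ω₂ = I₁ω₁ / I₂ = (8.020)(139 rpm) / (26.06) = 42.77 rpm.

ω₂ ≈ 42.8 rpm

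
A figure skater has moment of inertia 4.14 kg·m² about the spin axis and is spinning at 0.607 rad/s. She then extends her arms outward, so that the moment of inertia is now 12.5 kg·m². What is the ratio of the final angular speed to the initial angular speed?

With no external torque about the axis, L is conserved: I₁ω₁ = I₂ω₂.
ω₂/ω₁ = I₁/I₂ = 4.140 / 12.50 = 0.3312.

ω₂/ω₁ ≈ 0.331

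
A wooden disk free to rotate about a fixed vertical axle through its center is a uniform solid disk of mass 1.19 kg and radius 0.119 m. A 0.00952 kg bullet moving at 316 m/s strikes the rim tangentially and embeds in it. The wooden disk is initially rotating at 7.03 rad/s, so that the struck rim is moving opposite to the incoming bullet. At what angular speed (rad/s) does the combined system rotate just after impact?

The axle reaction passes through the axle and exerts no torque about it; angular momentum about the axle is conserved through the impact.
I_p = ½(1.19)(0.119)² = 0.008426 kg·m². Taking the sense of the bullet's angular momentum as positive, L_{bullet} = m v R = (0.00952)(316)(0.119) = 0.3580 kg·m²/s.
L_i = −I_p ω_p + m v R = −(0.008426)(7.03) + 0.3580 = 0.2988 kg·m²/s.
After sticking, I_f = I_p + m R² = 0.008426 + (0.00952)(0.119)² = 0.008561 kg·m².
ω_f = L_i / I_f = 0.2988 / 0.008561 = 34.90 rad/s.

|ω_f| ≈ 34.9 rad/s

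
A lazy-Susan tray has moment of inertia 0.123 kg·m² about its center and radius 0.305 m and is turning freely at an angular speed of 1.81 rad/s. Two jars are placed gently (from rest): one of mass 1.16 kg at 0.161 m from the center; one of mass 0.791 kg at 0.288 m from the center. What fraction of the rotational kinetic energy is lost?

The added mass arrives with no angular momentum about the center, and any external torque about the center is negligible, so the system's angular momentum is conserved.
Added inertia Σmr² = (1.16)(0.161)² + (0.791)(0.288)² = 0.09568 kg·m²; I_f = 0.1230 + 0.09568 = 0.2187 kg·m².
ω_f = I_p ω_i / I_f = (0.1230)(1.81) / 0.2187 = 1.018 rad/s.
KE_i = ½(0.1230)(1.810 rad/s)² = 0.2015 J; KE_f = ½(0.2187)(1.018)² = 0.1133 J.
Fraction lost = 0.4375.

fraction ≈ 0.438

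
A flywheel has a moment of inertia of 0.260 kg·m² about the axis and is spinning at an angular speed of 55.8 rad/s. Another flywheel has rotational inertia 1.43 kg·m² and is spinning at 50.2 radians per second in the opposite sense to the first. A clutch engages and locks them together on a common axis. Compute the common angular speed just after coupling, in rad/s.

|ω_f| ≈ 33.9 rad/s

The coupling torques are internal; angular momentum about the shared axis is conserved.
Taking A's sense as positive: L = (0.2600)(55.8) − (1.430)(50.2) = -57.28 kg·m²·rad/s.
Combined I = 0.2600 + 1.430 = 1.690 kg·m².
ω_f = L / I = -57.28 / 1.690 = -33.89 rad/s.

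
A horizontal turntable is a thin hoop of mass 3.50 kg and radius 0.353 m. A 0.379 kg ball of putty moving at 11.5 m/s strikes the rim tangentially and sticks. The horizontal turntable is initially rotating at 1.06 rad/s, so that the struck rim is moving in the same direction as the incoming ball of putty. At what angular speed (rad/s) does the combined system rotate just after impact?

The axle reaction passes through the axle and exerts no torque about it; angular momentum about the axle is conserved through the impact.
I_p = (3.50)(0.353)² = 0.4361 kg·m². Taking the sense of the ball of putty's angular momentum as positive, L_{ball} = m v R = (0.379)(11.5)(0.353) = 1.539 kg·m²/s.
L_i = +I_p ω_p + m v R = +(0.4361)(1.06) + 1.539 = 2.001 kg·m²/s.
After sticking, I_f = I_p + m R² = 0.4361 + (0.379)(0.353)² = 0.4834 kg·m².
ω_f = L_i / I_f = 2.001 / 0.4834 = 4.139 rad/s.

|ω_f| ≈ 4.14 rad/s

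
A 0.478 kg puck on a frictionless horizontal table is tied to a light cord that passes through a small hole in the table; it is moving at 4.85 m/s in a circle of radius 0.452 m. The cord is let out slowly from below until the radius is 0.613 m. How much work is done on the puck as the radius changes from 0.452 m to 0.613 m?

W ≈ -2.57 J

The only horizontal force on the mass is along the cord (radial), so it exerts no torque about the hole and angular momentum m v r is conserved.
v₂ = v₁ r₁ / r₂ = (4.85)(0.452) / (0.613) = 3.576 m/s.
W = ΔKE = ½m(v₂² − v₁²) = -2.565 J.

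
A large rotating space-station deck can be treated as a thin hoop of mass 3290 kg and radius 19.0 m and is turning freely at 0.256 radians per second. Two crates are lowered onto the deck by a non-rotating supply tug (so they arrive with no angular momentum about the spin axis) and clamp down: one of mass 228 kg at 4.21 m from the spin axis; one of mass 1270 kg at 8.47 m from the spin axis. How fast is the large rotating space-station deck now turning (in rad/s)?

No external torque acts about the spin axis; L_before = L_after.
I_p = (3290)(19.0)² = 1.188e+06 kg·m².
Added inertia Σmr² = (228)(4.21)² + (1270)(8.47)² = 95150 kg·m²; I_f = 1.188e+06 + 95150 = 1.283e+06 kg·m².
ω_f = I_p ω_i / I_f = (1.188e+06)(0.256) / 1.283e+06 = 0.2370 rad/s.

ω_f ≈ 0.237 rad/s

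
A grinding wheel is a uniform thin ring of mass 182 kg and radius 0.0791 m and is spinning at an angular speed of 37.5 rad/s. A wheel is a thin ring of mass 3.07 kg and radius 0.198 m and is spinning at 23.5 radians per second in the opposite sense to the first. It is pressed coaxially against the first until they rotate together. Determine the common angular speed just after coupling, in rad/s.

No external torque acts about the common axis, so total angular momentum is conserved.
Moments of inertia: I_A = (182)(0.0791)² = 1.139 kg·m²; I_B = (3.07)(0.198)² = 0.1204 kg·m².
Taking A's sense as positive: L = (1.139)(37.5) − (0.1204)(23.5) = 39.87 kg·m²·rad/s.
Combined I = 1.139 + 0.1204 = 1.259 kg·m².
ω_f = L / I = 39.87 / 1.259 = 31.67 rad/s.

|ω_f| ≈ 31.7 rad/s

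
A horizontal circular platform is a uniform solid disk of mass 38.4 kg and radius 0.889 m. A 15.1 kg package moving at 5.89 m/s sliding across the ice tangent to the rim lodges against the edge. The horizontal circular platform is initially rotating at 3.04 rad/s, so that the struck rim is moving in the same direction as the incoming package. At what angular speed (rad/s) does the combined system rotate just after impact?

|ω_f| ≈ 4.62 rad/s

The axle reaction passes through the central axle and exerts no torque about it; angular momentum about the central axle is conserved through the impact.
I_p = ½(38.4)(0.889)² = 15.17 kg·m². Taking the sense of the package's angular momentum as positive, L_{package} = m v R = (15.1)(5.89)(0.889) = 79.07 kg·m²/s.
L_i = +I_p ω_p + m v R = +(15.17)(3.04) + 79.07 = 125.2 kg·m²/s.
After sticking, I_f = I_p + m R² = 15.17 + (15.1)(0.889)² = 27.11 kg·m².
ω_f = L_i / I_f = 125.2 / 27.11 = 4.618 rad/s.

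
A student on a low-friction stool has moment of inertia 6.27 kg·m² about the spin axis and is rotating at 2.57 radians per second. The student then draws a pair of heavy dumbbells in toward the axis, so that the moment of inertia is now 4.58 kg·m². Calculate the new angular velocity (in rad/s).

Angular momentum about the spin axis is conserved since the torque about it is zero.
ω₂ = I₁ω₁ / I₂ = (6.270)(2.57 rad/s) / (4.580) = 3.518 rad/s.

ω₂ ≈ 3.52 rad/s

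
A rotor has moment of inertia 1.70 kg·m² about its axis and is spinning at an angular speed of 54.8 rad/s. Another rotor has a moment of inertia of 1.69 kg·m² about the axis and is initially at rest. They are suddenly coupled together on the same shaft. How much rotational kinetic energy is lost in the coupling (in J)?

The coupling torques are internal; angular momentum about the shared axis is conserved.
Taking A's sense as positive: L = (1.700)(54.8) = 93.16 kg·m²·rad/s.
Combined I = 1.700 + 1.690 = 3.390 kg·m².
ω_f = L / I = 93.16 / 3.390 = 27.48 rad/s.
KE_i = ½ΣIω² = 2553 J; KE_f = ½(3.390)(27.48)² = 1280 J.

ΔKE lost ≈ 1270 J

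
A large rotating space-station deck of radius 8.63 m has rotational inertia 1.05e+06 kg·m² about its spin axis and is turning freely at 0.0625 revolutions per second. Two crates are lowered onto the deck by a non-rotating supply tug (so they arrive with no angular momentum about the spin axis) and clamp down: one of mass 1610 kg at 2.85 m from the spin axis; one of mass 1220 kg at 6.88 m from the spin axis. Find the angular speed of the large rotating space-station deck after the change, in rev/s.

The added mass arrives with no angular momentum about the spin axis, and any external torque about the spin axis is negligible, so the system's angular momentum is conserved.
Added inertia Σmr² = (1610)(2.85)² + (1220)(6.88)² = 70830 kg·m²; I_f = 1.050e+06 + 70830 = 1.121e+06 kg·m².
ω_f = I_p ω_i / I_f = (1.050e+06)(0.0625) / 1.121e+06 = 0.05855 rev/s.

ω_f ≈ 0.0586 rev/s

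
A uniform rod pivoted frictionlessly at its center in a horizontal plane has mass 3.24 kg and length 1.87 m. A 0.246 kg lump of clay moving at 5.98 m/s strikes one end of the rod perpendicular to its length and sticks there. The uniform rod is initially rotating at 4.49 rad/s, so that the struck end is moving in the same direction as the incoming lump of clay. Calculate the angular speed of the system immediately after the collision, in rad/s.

|ω_f| ≈ 4.84 rad/s

About the pivot the impulsive forces during the collision are internal, so angular momentum about that axis is conserved.
I_p = (1/12)(3.24)(1.87)² = 0.9442 kg·m². Taking the sense of the lump of clay's angular momentum as positive, L_{lump} = m v R = (0.246)(5.98)(1.87/2) = 1.375 kg·m²/s.
L_i = +I_p ω_p + m v R = +(0.9442)(4.49) + 1.375 = 5.615 kg·m²/s.
After sticking, I_f = I_p + m R² = 0.9442 + (0.246)(1.87/2)² = 1.159 kg·m².
ω_f = L_i / I_f = 5.615 / 1.159 = 4.844 rad/s.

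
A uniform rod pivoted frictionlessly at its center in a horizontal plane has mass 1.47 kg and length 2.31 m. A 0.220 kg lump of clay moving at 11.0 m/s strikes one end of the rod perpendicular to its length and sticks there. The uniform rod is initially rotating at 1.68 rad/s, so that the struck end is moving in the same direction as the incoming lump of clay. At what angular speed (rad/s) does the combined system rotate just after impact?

About the pivot the impulsive forces during the collision are internal, so angular momentum about that axis is conserved.
I_p = (1/12)(1.47)(2.31)² = 0.6537 kg·m². Taking the sense of the lump of clay's angular momentum as positive, L_{lump} = m v R = (0.220)(11.0)(2.31/2) = 2.795 kg·m²/s.
L_i = +I_p ω_p + m v R = +(0.6537)(1.68) + 2.795 = 3.893 kg·m²/s.
After sticking, I_f = I_p + m R² = 0.6537 + (0.220)(2.31/2)² = 0.9472 kg·m².
ω_f = L_i / I_f = 3.893 / 0.9472 = 4.110 rad/s.

|ω_f| ≈ 4.11 rad/s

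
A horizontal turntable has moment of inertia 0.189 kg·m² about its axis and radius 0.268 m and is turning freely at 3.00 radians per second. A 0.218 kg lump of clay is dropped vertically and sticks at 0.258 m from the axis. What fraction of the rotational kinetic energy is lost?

fraction ≈ 0.0713

No external torque acts about the axis; L_before = L_after.
Added inertia Σmr² = (0.218)(0.258)² = 0.01451 kg·m²; I_f = 0.1890 + 0.01451 = 0.2035 kg·m².
ω_f = I_p ω_i / I_f = (0.1890)(3.00) / 0.2035 = 2.786 rad/s.
KE_i = ½(0.1890)(3.000 rad/s)² = 0.8505 J; KE_f = ½(0.2035)(2.786)² = 0.7899 J.
Fraction lost = 0.07130.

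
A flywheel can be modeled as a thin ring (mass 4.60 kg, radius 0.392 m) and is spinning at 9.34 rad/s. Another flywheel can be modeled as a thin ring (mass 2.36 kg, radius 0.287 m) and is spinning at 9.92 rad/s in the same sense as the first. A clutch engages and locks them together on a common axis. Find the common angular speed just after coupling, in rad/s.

The coupling torques are internal; angular momentum about the shared axis is conserved.
Moments of inertia: I_A = (4.60)(0.392)² = 0.7069 kg·m²; I_B = (2.36)(0.287)² = 0.1944 kg·m².
Taking A's sense as positive: L = (0.7069)(9.34) + (0.1944)(9.92) = 8.530 kg·m²·rad/s.
Combined I = 0.7069 + 0.1944 = 0.9012 kg·m².
ω_f = L / I = 8.530 / 0.9012 = 9.465 rad/s.

|ω_f| ≈ 9.47 rad/s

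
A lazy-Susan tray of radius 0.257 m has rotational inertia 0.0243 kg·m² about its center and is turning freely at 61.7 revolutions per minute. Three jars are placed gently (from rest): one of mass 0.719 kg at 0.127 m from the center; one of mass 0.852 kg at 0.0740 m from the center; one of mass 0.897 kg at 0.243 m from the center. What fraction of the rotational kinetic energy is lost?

fraction ≈ 0.740

The added mass arrives with no angular momentum about the center, and any external torque about the center is negligible, so the system's angular momentum is conserved.
Added inertia Σmr² = (0.719)(0.127)² + (0.852)(0.0740)² + (0.897)(0.243)² = 0.06923 kg·m²; I_f = 0.02430 + 0.06923 = 0.09353 kg·m².
ω_f = I_p ω_i / I_f = (0.02430)(61.7) / 0.09353 = 16.03 rpm.
KE_i = ½(0.02430)(6.461 rad/s)² = 0.5072 J; KE_f = ½(0.09353)(1.679)² = 0.1318 J.
Fraction lost = 0.7402.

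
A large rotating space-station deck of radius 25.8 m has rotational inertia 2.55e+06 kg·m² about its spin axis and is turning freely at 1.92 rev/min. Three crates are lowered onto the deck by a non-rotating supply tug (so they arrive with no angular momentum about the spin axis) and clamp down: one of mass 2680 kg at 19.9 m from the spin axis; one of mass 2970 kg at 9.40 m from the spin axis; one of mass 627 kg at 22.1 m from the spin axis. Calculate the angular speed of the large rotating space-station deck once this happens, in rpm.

ω_f ≈ 1.17 rpm

No external torque acts about the spin axis; L_before = L_after.
Added inertia Σmr² = (2680)(19.9)² + (2970)(9.40)² + (627)(22.1)² = 1.630e+06 kg·m²; I_f = 2.550e+06 + 1.630e+06 = 4.180e+06 kg·m².
ω_f = I_p ω_i / I_f = (2.550e+06)(1.92) / 4.180e+06 = 1.171 rpm.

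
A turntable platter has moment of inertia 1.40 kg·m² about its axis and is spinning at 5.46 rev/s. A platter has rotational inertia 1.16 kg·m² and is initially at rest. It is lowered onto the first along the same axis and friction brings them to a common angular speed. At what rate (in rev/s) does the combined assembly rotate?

|ω_f| ≈ 2.99 rev/s

No external torque acts about the common axis, so total angular momentum is conserved.
Taking A's sense as positive: L = (1.400)(5.46) = 7.644 kg·m²·rev/s.
Combined I = 1.400 + 1.160 = 2.560 kg·m².
ω_f = L / I = 7.644 / 2.560 = 2.986 rev/s.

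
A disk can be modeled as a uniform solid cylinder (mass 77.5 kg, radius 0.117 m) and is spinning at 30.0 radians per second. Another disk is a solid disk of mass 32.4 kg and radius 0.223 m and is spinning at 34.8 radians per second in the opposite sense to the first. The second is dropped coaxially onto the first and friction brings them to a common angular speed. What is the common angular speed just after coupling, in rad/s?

The coupling torques are internal; angular momentum about the shared axis is conserved.
Moments of inertia: I_A = ½(77.5)(0.117)² = 0.5304 kg·m²; I_B = ½(32.4)(0.223)² = 0.8056 kg·m².
Taking A's sense as positive: L = (0.5304)(30.0) − (0.8056)(34.8) = -12.12 kg·m²·rad/s.
Combined I = 0.5304 + 0.8056 = 1.336 kg·m².
ω_f = L / I = -12.12 / 1.336 = -9.073 rad/s.

|ω_f| ≈ 9.07 rad/s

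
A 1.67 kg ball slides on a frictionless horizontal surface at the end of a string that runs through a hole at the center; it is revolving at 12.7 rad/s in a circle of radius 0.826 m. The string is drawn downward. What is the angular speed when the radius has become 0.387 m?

ω₂ ≈ 57.9 rad/s

The constraining force is radial, so m r² ω about the center is conserved.
ω₂ = ω₁ (r₁/r₂)² = (12.7)(0.826/0.387)² = 57.86 rad/s.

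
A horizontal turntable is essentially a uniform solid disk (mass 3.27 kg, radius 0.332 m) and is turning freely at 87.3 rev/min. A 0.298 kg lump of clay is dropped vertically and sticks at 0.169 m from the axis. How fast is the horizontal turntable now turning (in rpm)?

The added mass arrives with no angular momentum about the axis, and any external torque about the axis is negligible, so the system's angular momentum is conserved.
I_p = ½(3.27)(0.332)² = 0.1802 kg·m².
Added inertia Σmr² = (0.298)(0.169)² = 0.008511 kg·m²; I_f = 0.1802 + 0.008511 = 0.1887 kg·m².
ω_f = I_p ω_i / I_f = (0.1802)(87.3) / 0.1887 = 83.36 rpm.

ω_f ≈ 83.4 rpm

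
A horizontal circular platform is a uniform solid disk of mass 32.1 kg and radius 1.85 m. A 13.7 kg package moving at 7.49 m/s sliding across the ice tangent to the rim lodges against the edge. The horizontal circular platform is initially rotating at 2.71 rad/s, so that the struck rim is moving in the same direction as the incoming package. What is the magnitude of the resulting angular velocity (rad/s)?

About the central axle the impulsive forces during the collision are internal, so angular momentum about that axis is conserved.
I_p = ½(32.1)(1.85)² = 54.93 kg·m². Taking the sense of the package's angular momentum as positive, L_{package} = m v R = (13.7)(7.49)(1.85) = 189.8 kg·m²/s.
L_i = +I_p ω_p + m v R = +(54.93)(2.71) + 189.8 = 338.7 kg·m²/s.
After sticking, I_f = I_p + m R² = 54.93 + (13.7)(1.85)² = 101.8 kg·m².
ω_f = L_i / I_f = 338.7 / 101.8 = 3.326 rad/s.

|ω_f| ≈ 3.33 rad/s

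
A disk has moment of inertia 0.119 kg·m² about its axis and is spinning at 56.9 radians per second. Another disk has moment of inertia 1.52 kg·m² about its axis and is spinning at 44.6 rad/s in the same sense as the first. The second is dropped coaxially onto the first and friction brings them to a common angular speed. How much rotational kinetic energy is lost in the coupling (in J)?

The coupling torques are internal; angular momentum about the shared axis is conserved.
Taking A's sense as positive: L = (0.1190)(56.9) + (1.520)(44.6) = 74.56 kg·m²·rad/s.
Combined I = 0.1190 + 1.520 = 1.639 kg·m².
ω_f = L / I = 74.56 / 1.639 = 45.49 rad/s.
KE_i = ½ΣIω² = 1704 J; KE_f = ½(1.639)(45.49)² = 1696 J.

ΔKE lost ≈ 8.35 J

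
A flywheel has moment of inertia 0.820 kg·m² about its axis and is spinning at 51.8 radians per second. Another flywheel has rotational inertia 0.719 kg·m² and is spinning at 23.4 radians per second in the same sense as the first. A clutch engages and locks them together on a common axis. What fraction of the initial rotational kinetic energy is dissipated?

fraction ≈ 0.119

The coupling torques are internal; angular momentum about the shared axis is conserved.
Taking A's sense as positive: L = (0.8200)(51.8) + (0.7190)(23.4) = 59.30 kg·m²·rad/s.
Combined I = 0.8200 + 0.7190 = 1.539 kg·m².
ω_f = L / I = 59.30 / 1.539 = 38.53 rad/s.
KE_i = ½ΣIω² = 1297 J; KE_f = ½(1.539)(38.53)² = 1142 J.
Fraction dissipated = (KE_i − KE_f)/KE_i = 0.1191.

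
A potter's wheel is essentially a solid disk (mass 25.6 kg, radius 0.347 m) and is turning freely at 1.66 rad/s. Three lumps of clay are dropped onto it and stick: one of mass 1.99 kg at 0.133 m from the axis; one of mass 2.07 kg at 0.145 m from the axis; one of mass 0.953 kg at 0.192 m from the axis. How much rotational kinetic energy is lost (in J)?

No external torque acts about the axis; L_before = L_after.
I_p = ½(25.6)(0.347)² = 1.541 kg·m².
Added inertia Σmr² = (1.99)(0.133)² + (2.07)(0.145)² + (0.953)(0.192)² = 0.1139 kg·m²; I_f = 1.541 + 0.1139 = 1.655 kg·m².
ω_f = I_p ω_i / I_f = (1.541)(1.66) / 1.655 = 1.546 rad/s.
KE_i = ½(1.541)(1.660 rad/s)² = 2.124 J; KE_f = ½(1.655)(1.546)² = 1.977 J.

energy lost ≈ 0.146 J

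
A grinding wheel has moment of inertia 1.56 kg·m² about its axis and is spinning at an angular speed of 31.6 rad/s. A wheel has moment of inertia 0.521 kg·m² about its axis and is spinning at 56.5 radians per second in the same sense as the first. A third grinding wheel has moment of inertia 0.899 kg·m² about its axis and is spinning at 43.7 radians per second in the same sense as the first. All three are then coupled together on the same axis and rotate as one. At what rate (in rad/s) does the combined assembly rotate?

No external torque acts about the common axis, so total angular momentum is conserved.
Taking A's sense as positive: L = (1.560)(31.6) + (0.5210)(56.5) + (0.8990)(43.7) = 118.0 kg·m²·rad/s.
Combined I = 1.560 + 0.5210 + 0.8990 = 2.980 kg·m².
ω_f = L / I = 118.0 / 2.980 = 39.60 rad/s.

|ω_f| ≈ 39.6 rad/s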